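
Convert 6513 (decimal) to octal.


Divide by 8 repeatedly:
6513 ÷ 8 = 814 remainder 1
814 ÷ 8 = 101 remainder 6
101 ÷ 8 = 12 remainder 5
12 ÷ 8 = 1 remainder 4
1 ÷ 8 = 0 remainder 1
Reading remainders bottom-up:
= 0o14561


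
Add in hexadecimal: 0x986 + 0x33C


Align and add column by column (LSB to MSB, each column mod 16 with carry):
  0986
+ 033C
  ----
  col 0: 6(6) + C(12) + 0 (carry in) = 18 → 2(2), carry out 1
  col 1: 8(8) + 3(3) + 1 (carry in) = 12 → C(12), carry out 0
  col 2: 9(9) + 3(3) + 0 (carry in) = 12 → C(12), carry out 0
  col 3: 0(0) + 0(0) + 0 (carry in) = 0 → 0(0), carry out 0
Reading digits MSB→LSB: 0CC2
Strip leading zeros: CC2
= 0xCC2


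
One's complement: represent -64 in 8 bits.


Original: 01000000
Invert all bits:
  bit 0: 0 → 1
  bit 1: 1 → 0
  bit 2: 0 → 1
  bit 3: 0 → 1
  bit 4: 0 → 1
  bit 5: 0 → 1
  bit 6: 0 → 1
  bit 7: 0 → 1
= 10111111


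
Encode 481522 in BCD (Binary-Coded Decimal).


Each digit → 4-bit binary:
  4 → 0100
  8 → 1000
  1 → 0001
  5 → 0101
  2 → 0010
  2 → 0010
= 0100 1000 0001 0101 0010 0010


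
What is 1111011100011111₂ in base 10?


Positional values:
Bit 0: 1 × 2^0 = 1
Bit 1: 1 × 2^1 = 2
Bit 2: 1 × 2^2 = 4
Bit 3: 1 × 2^3 = 8
Bit 4: 1 × 2^4 = 16
Bit 8: 1 × 2^8 = 256
Bit 9: 1 × 2^9 = 512
Bit 10: 1 × 2^10 = 1024
Bit 12: 1 × 2^12 = 4096
Bit 13: 1 × 2^13 = 8192
Bit 14: 1 × 2^14 = 16384
Bit 15: 1 × 2^15 = 32768
Sum = 1 + 2 + 4 + 8 + 16 + 256 + 512 + 1024 + 4096 + 8192 + 16384 + 32768
= 63263


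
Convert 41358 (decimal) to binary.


Divide by 2 repeatedly:
41358 ÷ 2 = 20679 remainder 0
20679 ÷ 2 = 10339 remainder 1
10339 ÷ 2 = 5169 remainder 1
5169 ÷ 2 = 2584 remainder 1
2584 ÷ 2 = 1292 remainder 0
1292 ÷ 2 = 646 remainder 0
646 ÷ 2 = 323 remainder 0
323 ÷ 2 = 161 remainder 1
161 ÷ 2 = 80 remainder 1
80 ÷ 2 = 40 remainder 0
40 ÷ 2 = 20 remainder 0
20 ÷ 2 = 10 remainder 0
10 ÷ 2 = 5 remainder 0
5 ÷ 2 = 2 remainder 1
2 ÷ 2 = 1 remainder 0
1 ÷ 2 = 0 remainder 1
Reading remainders bottom-up:
= 1010000110001110


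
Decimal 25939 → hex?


Divide by 16 repeatedly:
25939 ÷ 16 = 1621 remainder 3 (3)
1621 ÷ 16 = 101 remainder 5 (5)
101 ÷ 16 = 6 remainder 5 (5)
6 ÷ 16 = 0 remainder 6 (6)
Reading remainders bottom-up:
= 0x6553


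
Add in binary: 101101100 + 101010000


Align and add column by column (LSB to MSB, carry propagating):
  0101101100
+ 0101010000
  ----------
  col 0: 0 + 0 + 0 (carry in) = 0 → bit 0, carry out 0
  col 1: 0 + 0 + 0 (carry in) = 0 → bit 0, carry out 0
  col 2: 1 + 0 + 0 (carry in) = 1 → bit 1, carry out 0
  col 3: 1 + 0 + 0 (carry in) = 1 → bit 1, carry out 0
  col 4: 0 + 1 + 0 (carry in) = 1 → bit 1, carry out 0
  col 5: 1 + 0 + 0 (carry in) = 1 → bit 1, carry out 0
  col 6: 1 + 1 + 0 (carry in) = 2 → bit 0, carry out 1
  col 7: 0 + 0 + 1 (carry in) = 1 → bit 1, carry out 0
  col 8: 1 + 1 + 0 (carry in) = 2 → bit 0, carry out 1
  col 9: 0 + 0 + 1 (carry in) = 1 → bit 1, carry out 0
Reading bits MSB→LSB: 1010111100
Strip leading zeros: 1010111100
= 1010111100


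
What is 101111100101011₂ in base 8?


Group into 3-bit groups: 101111100101011
  101 = 5
  111 = 7
  100 = 4
  101 = 5
  011 = 3
= 0o57453


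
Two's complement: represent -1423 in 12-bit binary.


Original: 010110001111
Step 1 - Invert all bits: 101001110000
Step 2 - Add 1: 101001110000 + 1
= 101001110001 (represents -1423)


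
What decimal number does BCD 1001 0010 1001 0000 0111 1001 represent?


Each 4-bit group → digit:
  1001 → 9
  0010 → 2
  1001 → 9
  0000 → 0
  0111 → 7
  1001 → 9
= 929079


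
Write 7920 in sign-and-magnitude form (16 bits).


Sign bit: 0 (positive)
Magnitude: 7920 = 001111011110000
= 0001111011110000


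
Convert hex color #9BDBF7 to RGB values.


Hex: #9BDBF7
R = 9B₁₆ = 155
G = DB₁₆ = 219
B = F7₁₆ = 247
= RGB(155, 219, 247)


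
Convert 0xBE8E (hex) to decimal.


Positional values:
Position 0: E × 16^0 = 14 × 1 = 14
Position 1: 8 × 16^1 = 8 × 16 = 128
Position 2: E × 16^2 = 14 × 256 = 3584
Position 3: B × 16^3 = 11 × 4096 = 45056
Sum = 14 + 128 + 3584 + 45056
= 48782


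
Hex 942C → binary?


Each hex digit → 4 binary bits:
  9 = 1001
  4 = 0100
  2 = 0010
  C = 1100
Concatenate: 1001 0100 0010 1100
= 1001010000101100


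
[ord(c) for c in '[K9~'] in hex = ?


String: '[K9~'  (4 characters)
Per-character ASCII lookup:
  '[': special character: '[' = 91 → 0x5B
  'K': uppercase starts at 65: 'K' = 65 + 10 = 75 → 0x4B
  '9': digits start at 48: '9' = 48 + 9 = 57 → 0x39
  '~': special character: '~' = 126 → 0x7E
= 0x5B 0x4B 0x39 0x7E


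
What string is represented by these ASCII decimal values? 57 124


Codes (decimal): 57 124
Per-code ASCII lookup:
  57  (range 48-57: digits, 57 - 48 = 9) → '9'
  124  (special character) → '|'
= '9|'


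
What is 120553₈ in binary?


Each octal digit → 3 binary bits:
  1 = 001
  2 = 010
  0 = 000
  5 = 101
  5 = 101
  3 = 011
Concatenate: 001 010 000 101 101 011
= 001010000101101011


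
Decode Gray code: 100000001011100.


Gray code: 100000001011100
MSB stays the same: 1
Each subsequent bit = prev_binary XOR current_gray:
  B[1] = 1 XOR 0 = 1
  B[2] = 1 XOR 0 = 1
  B[3] = 1 XOR 0 = 1
  B[4] = 1 XOR 0 = 1
  B[5] = 1 XOR 0 = 1
  B[6] = 1 XOR 0 = 1
  B[7] = 1 XOR 0 = 1
  B[8] = 1 XOR 1 = 0
  B[9] = 0 XOR 0 = 0
  B[10] = 0 XOR 1 = 1
  B[11] = 1 XOR 1 = 0
  B[12] = 0 XOR 1 = 1
  B[13] = 1 XOR 0 = 1
  B[14] = 1 XOR 0 = 1
= 111111110010111 (32663 decimal)


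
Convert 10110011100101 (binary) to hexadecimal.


Group into 4-bit nibbles: 0010110011100101
  0010 = 2
  1100 = C
  1110 = E
  0101 = 5
= 0x2CE5


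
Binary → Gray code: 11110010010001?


Binary: 11110010010001
Gray code: G = B XOR (B >> 1)
B >> 1 = 01111001001000
11110010010001 XOR 01111001001000:
  1 XOR 0 = 1
  1 XOR 1 = 0
  1 XOR 1 = 0
  1 XOR 1 = 0
  0 XOR 1 = 1
  0 XOR 0 = 0
  1 XOR 0 = 1
  0 XOR 1 = 1
  0 XOR 0 = 0
  1 XOR 0 = 1
  0 XOR 1 = 1
  0 XOR 0 = 0
  0 XOR 0 = 0
  1 XOR 0 = 1
= 10001011011001


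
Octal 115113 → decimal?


Positional values:
Position 0: 3 × 8^0 = 3
Position 1: 1 × 8^1 = 8
Position 2: 1 × 8^2 = 64
Position 3: 5 × 8^3 = 2560
Position 4: 1 × 8^4 = 4096
Position 5: 1 × 8^5 = 32768
Sum = 3 + 8 + 64 + 2560 + 4096 + 32768
= 39499


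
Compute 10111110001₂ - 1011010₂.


Align and subtract column by column (LSB to MSB, borrowing when needed):
  10111110001
- 00001011010
  -----------
  col 0: (1 - 0 borrow-in) - 0 → 1 - 0 = 1, borrow out 0
  col 1: (0 - 0 borrow-in) - 1 → borrow from next column: (0+2) - 1 = 1, borrow out 1
  col 2: (0 - 1 borrow-in) - 0 → borrow from next column: (-1+2) - 0 = 1, borrow out 1
  col 3: (0 - 1 borrow-in) - 1 → borrow from next column: (-1+2) - 1 = 0, borrow out 1
  col 4: (1 - 1 borrow-in) - 1 → borrow from next column: (0+2) - 1 = 1, borrow out 1
  col 5: (1 - 1 borrow-in) - 0 → 0 - 0 = 0, borrow out 0
  col 6: (1 - 0 borrow-in) - 1 → 1 - 1 = 0, borrow out 0
  col 7: (1 - 0 borrow-in) - 0 → 1 - 0 = 1, borrow out 0
  col 8: (1 - 0 borrow-in) - 0 → 1 - 0 = 1, borrow out 0
  col 9: (0 - 0 borrow-in) - 0 → 0 - 0 = 0, borrow out 0
  col 10: (1 - 0 borrow-in) - 0 → 1 - 0 = 1, borrow out 0
Reading bits MSB→LSB: 10110010111
Strip leading zeros: 10110010111
= 10110010111


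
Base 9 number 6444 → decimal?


Positional values (base 9):
  4 × 9^0 = 4 × 1 = 4
  4 × 9^1 = 4 × 9 = 36
  4 × 9^2 = 4 × 81 = 324
  6 × 9^3 = 6 × 729 = 4374
Sum = 4 + 36 + 324 + 4374
= 4738


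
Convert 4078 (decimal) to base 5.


Divide by 5 repeatedly:
4078 ÷ 5 = 815 remainder 3
815 ÷ 5 = 163 remainder 0
163 ÷ 5 = 32 remainder 3
32 ÷ 5 = 6 remainder 2
6 ÷ 5 = 1 remainder 1
1 ÷ 5 = 0 remainder 1
Reading remainders bottom-up:
= 112303


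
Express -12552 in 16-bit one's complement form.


Original: 0011000100001000
Invert all bits:
  bit 0: 0 → 1
  bit 1: 0 → 1
  bit 2: 1 → 0
  bit 3: 1 → 0
  bit 4: 0 → 1
  bit 5: 0 → 1
  bit 6: 0 → 1
  bit 7: 1 → 0
  bit 8: 0 → 1
  bit 9: 0 → 1
  bit 10: 0 → 1
  bit 11: 0 → 1
  bit 12: 1 → 0
  bit 13: 0 → 1
  bit 14: 0 → 1
  bit 15: 0 → 1
= 1100111011110111


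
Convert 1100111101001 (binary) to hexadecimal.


Group into 4-bit nibbles: 0001100111101001
  0001 = 1
  1001 = 9
  1110 = E
  1001 = 9
= 0x19E9


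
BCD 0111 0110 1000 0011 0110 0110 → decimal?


Each 4-bit group → digit:
  0111 → 7
  0110 → 6
  1000 → 8
  0011 → 3
  0110 → 6
  0110 → 6
= 768366


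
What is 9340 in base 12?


Divide by 12 repeatedly:
9340 ÷ 12 = 778 remainder 4
778 ÷ 12 = 64 remainder 10
64 ÷ 12 = 5 remainder 4
5 ÷ 12 = 0 remainder 5
Reading remainders bottom-up:
= 54A4


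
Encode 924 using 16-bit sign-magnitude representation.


Sign bit: 0 (positive)
Magnitude: 924 = 000001110011100
= 0000001110011100


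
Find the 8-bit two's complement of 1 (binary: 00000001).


Original: 00000001
Step 1 - Invert all bits: 11111110
Step 2 - Add 1: 11111110 + 1
= 11111111 (represents -1)


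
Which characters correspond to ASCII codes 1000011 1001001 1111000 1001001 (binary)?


Codes (binary): 1000011 1001001 1111000 1001001
Per-code ASCII lookup:
  1000011 = 67  (range 65-90: uppercase, 67 - 65 = 2) → 'C'
  1001001 = 73  (range 65-90: uppercase, 73 - 65 = 8) → 'I'
  1111000 = 120  (range 97-122: lowercase, 120 - 97 = 23) → 'x'
  1001001 = 73  (range 65-90: uppercase, 73 - 65 = 8) → 'I'
= 'CIxI'


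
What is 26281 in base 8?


Divide by 8 repeatedly:
26281 ÷ 8 = 3285 remainder 1
3285 ÷ 8 = 410 remainder 5
410 ÷ 8 = 51 remainder 2
51 ÷ 8 = 6 remainder 3
6 ÷ 8 = 0 remainder 6
Reading remainders bottom-up:
= 0o63251


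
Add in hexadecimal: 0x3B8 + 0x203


Align and add column by column (LSB to MSB, each column mod 16 with carry):
  03B8
+ 0203
  ----
  col 0: 8(8) + 3(3) + 0 (carry in) = 11 → B(11), carry out 0
  col 1: B(11) + 0(0) + 0 (carry in) = 11 → B(11), carry out 0
  col 2: 3(3) + 2(2) + 0 (carry in) = 5 → 5(5), carry out 0
  col 3: 0(0) + 0(0) + 0 (carry in) = 0 → 0(0), carry out 0
Reading digits MSB→LSB: 05BB
Strip leading zeros: 5BB
= 0x5BB


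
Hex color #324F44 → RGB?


Hex: #324F44
R = 32₁₆ = 50
G = 4F₁₆ = 79
B = 44₁₆ = 68
= RGB(50, 79, 68)


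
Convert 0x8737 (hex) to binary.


Each hex digit → 4 binary bits:
  8 = 1000
  7 = 0111
  3 = 0011
  7 = 0111
Concatenate: 1000 0111 0011 0111
= 1000011100110111


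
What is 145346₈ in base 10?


Positional values:
Position 0: 6 × 8^0 = 6
Position 1: 4 × 8^1 = 32
Position 2: 3 × 8^2 = 192
Position 3: 5 × 8^3 = 2560
Position 4: 4 × 8^4 = 16384
Position 5: 1 × 8^5 = 32768
Sum = 6 + 32 + 192 + 2560 + 16384 + 32768
= 51942


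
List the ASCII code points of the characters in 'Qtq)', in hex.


String: 'Qtq)'  (4 characters)
Per-character ASCII lookup:
  'Q': uppercase starts at 65: 'Q' = 65 + 16 = 81 → 0x51
  't': lowercase starts at 97: 't' = 97 + 19 = 116 → 0x74
  'q': lowercase starts at 97: 'q' = 97 + 16 = 113 → 0x71
  ')': special character: ')' = 41 → 0x29
= 0x51 0x74 0x71 0x29


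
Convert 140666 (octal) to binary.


Each octal digit → 3 binary bits:
  1 = 001
  4 = 100
  0 = 000
  6 = 110
  6 = 110
  6 = 110
Concatenate: 001 100 000 110 110 110
= 001100000110110110


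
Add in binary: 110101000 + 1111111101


Align and add column by column (LSB to MSB, carry propagating):
  00110101000
+ 01111111101
  -----------
  col 0: 0 + 1 + 0 (carry in) = 1 → bit 1, carry out 0
  col 1: 0 + 0 + 0 (carry in) = 0 → bit 0, carry out 0
  col 2: 0 + 1 + 0 (carry in) = 1 → bit 1, carry out 0
  col 3: 1 + 1 + 0 (carry in) = 2 → bit 0, carry out 1
  col 4: 0 + 1 + 1 (carry in) = 2 → bit 0, carry out 1
  col 5: 1 + 1 + 1 (carry in) = 3 → bit 1, carry out 1
  col 6: 0 + 1 + 1 (carry in) = 2 → bit 0, carry out 1
  col 7: 1 + 1 + 1 (carry in) = 3 → bit 1, carry out 1
  col 8: 1 + 1 + 1 (carry in) = 3 → bit 1, carry out 1
  col 9: 0 + 1 + 1 (carry in) = 2 → bit 0, carry out 1
  col 10: 0 + 0 + 1 (carry in) = 1 → bit 1, carry out 0
Reading bits MSB→LSB: 10110100101
Strip leading zeros: 10110100101
= 10110100101


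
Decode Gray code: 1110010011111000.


Gray code: 1110010011111000
MSB stays the same: 1
Each subsequent bit = prev_binary XOR current_gray:
  B[1] = 1 XOR 1 = 0
  B[2] = 0 XOR 1 = 1
  B[3] = 1 XOR 0 = 1
  B[4] = 1 XOR 0 = 1
  B[5] = 1 XOR 1 = 0
  B[6] = 0 XOR 0 = 0
  B[7] = 0 XOR 0 = 0
  B[8] = 0 XOR 1 = 1
  B[9] = 1 XOR 1 = 0
  B[10] = 0 XOR 1 = 1
  B[11] = 1 XOR 1 = 0
  B[12] = 0 XOR 1 = 1
  B[13] = 1 XOR 0 = 1
  B[14] = 1 XOR 0 = 1
  B[15] = 1 XOR 0 = 1
= 1011100010101111 (47279 decimal)


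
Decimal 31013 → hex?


Divide by 16 repeatedly:
31013 ÷ 16 = 1938 remainder 5 (5)
1938 ÷ 16 = 121 remainder 2 (2)
121 ÷ 16 = 7 remainder 9 (9)
7 ÷ 16 = 0 remainder 7 (7)
Reading remainders bottom-up:
= 0x7925


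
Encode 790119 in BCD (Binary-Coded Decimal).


Each digit → 4-bit binary:
  7 → 0111
  9 → 1001
  0 → 0000
  1 → 0001
  1 → 0001
  9 → 1001
= 0111 1001 0000 0001 0001 1001


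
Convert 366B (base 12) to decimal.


Positional values (base 12):
  B × 12^0 = 11 × 1 = 11
  6 × 12^1 = 6 × 12 = 72
  6 × 12^2 = 6 × 144 = 864
  3 × 12^3 = 3 × 1728 = 5184
Sum = 11 + 72 + 864 + 5184
= 6131


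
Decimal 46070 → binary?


Divide by 2 repeatedly:
46070 ÷ 2 = 23035 remainder 0
23035 ÷ 2 = 11517 remainder 1
11517 ÷ 2 = 5758 remainder 1
5758 ÷ 2 = 2879 remainder 0
2879 ÷ 2 = 1439 remainder 1
1439 ÷ 2 = 719 remainder 1
719 ÷ 2 = 359 remainder 1
359 ÷ 2 = 179 remainder 1
179 ÷ 2 = 89 remainder 1
89 ÷ 2 = 44 remainder 1
44 ÷ 2 = 22 remainder 0
22 ÷ 2 = 11 remainder 0
11 ÷ 2 = 5 remainder 1
5 ÷ 2 = 2 remainder 1
2 ÷ 2 = 1 remainder 0
1 ÷ 2 = 0 remainder 1
Reading remainders bottom-up:
= 1011001111110110


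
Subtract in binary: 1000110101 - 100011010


Align and subtract column by column (LSB to MSB, borrowing when needed):
  1000110101
- 0100011010
  ----------
  col 0: (1 - 0 borrow-in) - 0 → 1 - 0 = 1, borrow out 0
  col 1: (0 - 0 borrow-in) - 1 → borrow from next column: (0+2) - 1 = 1, borrow out 1
  col 2: (1 - 1 borrow-in) - 0 → 0 - 0 = 0, borrow out 0
  col 3: (0 - 0 borrow-in) - 1 → borrow from next column: (0+2) - 1 = 1, borrow out 1
  col 4: (1 - 1 borrow-in) - 1 → borrow from next column: (0+2) - 1 = 1, borrow out 1
  col 5: (1 - 1 borrow-in) - 0 → 0 - 0 = 0, borrow out 0
  col 6: (0 - 0 borrow-in) - 0 → 0 - 0 = 0, borrow out 0
  col 7: (0 - 0 borrow-in) - 0 → 0 - 0 = 0, borrow out 0
  col 8: (0 - 0 borrow-in) - 1 → borrow from next column: (0+2) - 1 = 1, borrow out 1
  col 9: (1 - 1 borrow-in) - 0 → 0 - 0 = 0, borrow out 0
Reading bits MSB→LSB: 0100011011
Strip leading zeros: 100011011
= 100011011


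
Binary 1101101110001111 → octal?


Group into 3-bit groups: 001101101110001111
  001 = 1
  101 = 5
  101 = 5
  110 = 6
  001 = 1
  111 = 7
= 0o155617


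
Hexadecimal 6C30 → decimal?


Positional values:
Position 0: 0 × 16^0 = 0 × 1 = 0
Position 1: 3 × 16^1 = 3 × 16 = 48
Position 2: C × 16^2 = 12 × 256 = 3072
Position 3: 6 × 16^3 = 6 × 4096 = 24576
Sum = 0 + 48 + 3072 + 24576
= 27696


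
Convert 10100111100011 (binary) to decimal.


Positional values:
Bit 0: 1 × 2^0 = 1
Bit 1: 1 × 2^1 = 2
Bit 5: 1 × 2^5 = 32
Bit 6: 1 × 2^6 = 64
Bit 7: 1 × 2^7 = 128
Bit 8: 1 × 2^8 = 256
Bit 11: 1 × 2^11 = 2048
Bit 13: 1 × 2^13 = 8192
Sum = 1 + 2 + 32 + 64 + 128 + 256 + 2048 + 8192
= 10723


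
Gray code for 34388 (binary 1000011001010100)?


Binary: 1000011001010100
Gray code: G = B XOR (B >> 1)
B >> 1 = 0100001100101010
1000011001010100 XOR 0100001100101010:
  1 XOR 0 = 1
  0 XOR 1 = 1
  0 XOR 0 = 0
  0 XOR 0 = 0
  0 XOR 0 = 0
  1 XOR 0 = 1
  1 XOR 1 = 0
  0 XOR 1 = 1
  0 XOR 0 = 0
  1 XOR 0 = 1
  0 XOR 1 = 1
  1 XOR 0 = 1
  0 XOR 1 = 1
  1 XOR 0 = 1
  0 XOR 1 = 1
  0 XOR 0 = 0
= 1100010101111110


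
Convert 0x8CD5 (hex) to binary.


Each hex digit → 4 binary bits:
  8 = 1000
  C = 1100
  D = 1101
  5 = 0101
Concatenate: 1000 1100 1101 0101
= 1000110011010101


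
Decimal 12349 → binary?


Divide by 2 repeatedly:
12349 ÷ 2 = 6174 remainder 1
6174 ÷ 2 = 3087 remainder 0
3087 ÷ 2 = 1543 remainder 1
1543 ÷ 2 = 771 remainder 1
771 ÷ 2 = 385 remainder 1
385 ÷ 2 = 192 remainder 1
192 ÷ 2 = 96 remainder 0
96 ÷ 2 = 48 remainder 0
48 ÷ 2 = 24 remainder 0
24 ÷ 2 = 12 remainder 0
12 ÷ 2 = 6 remainder 0
6 ÷ 2 = 3 remainder 0
3 ÷ 2 = 1 remainder 1
1 ÷ 2 = 0 remainder 1
Reading remainders bottom-up:
= 11000000111101


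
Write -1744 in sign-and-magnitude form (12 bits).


Sign bit: 1 (negative)
Magnitude: 1744 = 11011010000
= 111011010000


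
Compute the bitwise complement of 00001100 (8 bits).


Original: 00001100
Invert all bits:
  bit 0: 0 → 1
  bit 1: 0 → 1
  bit 2: 0 → 1
  bit 3: 0 → 1
  bit 4: 1 → 0
  bit 5: 1 → 0
  bit 6: 0 → 1
  bit 7: 0 → 1
= 11110011


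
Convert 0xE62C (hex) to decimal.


Positional values:
Position 0: C × 16^0 = 12 × 1 = 12
Position 1: 2 × 16^1 = 2 × 16 = 32
Position 2: 6 × 16^2 = 6 × 256 = 1536
Position 3: E × 16^3 = 14 × 4096 = 57344
Sum = 12 + 32 + 1536 + 57344
= 58924


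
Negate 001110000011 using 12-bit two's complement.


Original: 001110000011
Step 1 - Invert all bits: 110001111100
Step 2 - Add 1: 110001111100 + 1
= 110001111101 (represents -899)


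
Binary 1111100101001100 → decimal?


Positional values:
Bit 2: 1 × 2^2 = 4
Bit 3: 1 × 2^3 = 8
Bit 6: 1 × 2^6 = 64
Bit 8: 1 × 2^8 = 256
Bit 11: 1 × 2^11 = 2048
Bit 12: 1 × 2^12 = 4096
Bit 13: 1 × 2^13 = 8192
Bit 14: 1 × 2^14 = 16384
Bit 15: 1 × 2^15 = 32768
Sum = 4 + 8 + 64 + 256 + 2048 + 4096 + 8192 + 16384 + 32768
= 63820


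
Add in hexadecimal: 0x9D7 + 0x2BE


Align and add column by column (LSB to MSB, each column mod 16 with carry):
  09D7
+ 02BE
  ----
  col 0: 7(7) + E(14) + 0 (carry in) = 21 → 5(5), carry out 1
  col 1: D(13) + B(11) + 1 (carry in) = 25 → 9(9), carry out 1
  col 2: 9(9) + 2(2) + 1 (carry in) = 12 → C(12), carry out 0
  col 3: 0(0) + 0(0) + 0 (carry in) = 0 → 0(0), carry out 0
Reading digits MSB→LSB: 0C95
Strip leading zeros: C95
= 0xC95


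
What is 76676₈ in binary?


Each octal digit → 3 binary bits:
  7 = 111
  6 = 110
  6 = 110
  7 = 111
  6 = 110
Concatenate: 111 110 110 111 110
= 111110110111110


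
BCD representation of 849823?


Each digit → 4-bit binary:
  8 → 1000
  4 → 0100
  9 → 1001
  8 → 1000
  2 → 0010
  3 → 0011
= 1000 0100 1001 1000 0010 0011


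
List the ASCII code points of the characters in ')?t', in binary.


String: ')?t'  (3 characters)
Per-character ASCII lookup:
  ')': special character: ')' = 41 → 101001
  '?': special character: '?' = 63 → 111111
  't': lowercase starts at 97: 't' = 97 + 19 = 116 → 1110100
= 101001 111111 1110100


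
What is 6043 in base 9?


Divide by 9 repeatedly:
6043 ÷ 9 = 671 remainder 4
671 ÷ 9 = 74 remainder 5
74 ÷ 9 = 8 remainder 2
8 ÷ 9 = 0 remainder 8
Reading remainders bottom-up:
= 8254


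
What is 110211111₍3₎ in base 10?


Positional values (base 3):
  1 × 3^0 = 1 × 1 = 1
  1 × 3^1 = 1 × 3 = 3
  1 × 3^2 = 1 × 9 = 9
  1 × 3^3 = 1 × 27 = 27
  1 × 3^4 = 1 × 81 = 81
  2 × 3^5 = 2 × 243 = 486
  0 × 3^6 = 0 × 729 = 0
  1 × 3^7 = 1 × 2187 = 2187
  1 × 3^8 = 1 × 6561 = 6561
Sum = 1 + 3 + 9 + 27 + 81 + 486 + 0 + 2187 + 6561
= 9355


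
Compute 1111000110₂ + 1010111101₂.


Align and add column by column (LSB to MSB, carry propagating):
  01111000110
+ 01010111101
  -----------
  col 0: 0 + 1 + 0 (carry in) = 1 → bit 1, carry out 0
  col 1: 1 + 0 + 0 (carry in) = 1 → bit 1, carry out 0
  col 2: 1 + 1 + 0 (carry in) = 2 → bit 0, carry out 1
  col 3: 0 + 1 + 1 (carry in) = 2 → bit 0, carry out 1
  col 4: 0 + 1 + 1 (carry in) = 2 → bit 0, carry out 1
  col 5: 0 + 1 + 1 (carry in) = 2 → bit 0, carry out 1
  col 6: 1 + 0 + 1 (carry in) = 2 → bit 0, carry out 1
  col 7: 1 + 1 + 1 (carry in) = 3 → bit 1, carry out 1
  col 8: 1 + 0 + 1 (carry in) = 2 → bit 0, carry out 1
  col 9: 1 + 1 + 1 (carry in) = 3 → bit 1, carry out 1
  col 10: 0 + 0 + 1 (carry in) = 1 → bit 1, carry out 0
Reading bits MSB→LSB: 11010000011
Strip leading zeros: 11010000011
= 11010000011


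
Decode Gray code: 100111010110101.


Gray code: 100111010110101
MSB stays the same: 1
Each subsequent bit = prev_binary XOR current_gray:
  B[1] = 1 XOR 0 = 1
  B[2] = 1 XOR 0 = 1
  B[3] = 1 XOR 1 = 0
  B[4] = 0 XOR 1 = 1
  B[5] = 1 XOR 1 = 0
  B[6] = 0 XOR 0 = 0
  B[7] = 0 XOR 1 = 1
  B[8] = 1 XOR 0 = 1
  B[9] = 1 XOR 1 = 0
  B[10] = 0 XOR 1 = 1
  B[11] = 1 XOR 0 = 1
  B[12] = 1 XOR 1 = 0
  B[13] = 0 XOR 0 = 0
  B[14] = 0 XOR 1 = 1
= 111010011011001 (29913 decimal)


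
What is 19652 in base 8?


Divide by 8 repeatedly:
19652 ÷ 8 = 2456 remainder 4
2456 ÷ 8 = 307 remainder 0
307 ÷ 8 = 38 remainder 3
38 ÷ 8 = 4 remainder 6
4 ÷ 8 = 0 remainder 4
Reading remainders bottom-up:
= 0o46304


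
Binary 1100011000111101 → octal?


Group into 3-bit groups: 001100011000111101
  001 = 1
  100 = 4
  011 = 3
  000 = 0
  111 = 7
  101 = 5
= 0o143075


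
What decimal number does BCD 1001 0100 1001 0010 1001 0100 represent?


Each 4-bit group → digit:
  1001 → 9
  0100 → 4
  1001 → 9
  0010 → 2
  1001 → 9
  0100 → 4
= 949294


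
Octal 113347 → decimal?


Positional values:
Position 0: 7 × 8^0 = 7
Position 1: 4 × 8^1 = 32
Position 2: 3 × 8^2 = 192
Position 3: 3 × 8^3 = 1536
Position 4: 1 × 8^4 = 4096
Position 5: 1 × 8^5 = 32768
Sum = 7 + 32 + 192 + 1536 + 4096 + 32768
= 38631


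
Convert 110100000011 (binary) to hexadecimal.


Group into 4-bit nibbles: 110100000011
  1101 = D
  0000 = 0
  0011 = 3
= 0xD03


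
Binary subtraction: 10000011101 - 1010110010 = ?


Align and subtract column by column (LSB to MSB, borrowing when needed):
  10000011101
- 01010110010
  -----------
  col 0: (1 - 0 borrow-in) - 0 → 1 - 0 = 1, borrow out 0
  col 1: (0 - 0 borrow-in) - 1 → borrow from next column: (0+2) - 1 = 1, borrow out 1
  col 2: (1 - 1 borrow-in) - 0 → 0 - 0 = 0, borrow out 0
  col 3: (1 - 0 borrow-in) - 0 → 1 - 0 = 1, borrow out 0
  col 4: (1 - 0 borrow-in) - 1 → 1 - 1 = 0, borrow out 0
  col 5: (0 - 0 borrow-in) - 1 → borrow from next column: (0+2) - 1 = 1, borrow out 1
  col 6: (0 - 1 borrow-in) - 0 → borrow from next column: (-1+2) - 0 = 1, borrow out 1
  col 7: (0 - 1 borrow-in) - 1 → borrow from next column: (-1+2) - 1 = 0, borrow out 1
  col 8: (0 - 1 borrow-in) - 0 → borrow from next column: (-1+2) - 0 = 1, borrow out 1
  col 9: (0 - 1 borrow-in) - 1 → borrow from next column: (-1+2) - 1 = 0, borrow out 1
  col 10: (1 - 1 borrow-in) - 0 → 0 - 0 = 0, borrow out 0
Reading bits MSB→LSB: 00101101011
Strip leading zeros: 101101011
= 101101011


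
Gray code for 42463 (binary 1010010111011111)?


Binary: 1010010111011111
Gray code: G = B XOR (B >> 1)
B >> 1 = 0101001011101111
1010010111011111 XOR 0101001011101111:
  1 XOR 0 = 1
  0 XOR 1 = 1
  1 XOR 0 = 1
  0 XOR 1 = 1
  0 XOR 0 = 0
  1 XOR 0 = 1
  0 XOR 1 = 1
  1 XOR 0 = 1
  1 XOR 1 = 0
  1 XOR 1 = 0
  0 XOR 1 = 1
  1 XOR 0 = 1
  1 XOR 1 = 0
  1 XOR 1 = 0
  1 XOR 1 = 0
  1 XOR 1 = 0
= 1111011100110000


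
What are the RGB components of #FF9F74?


Hex: #FF9F74
R = FF₁₆ = 255
G = 9F₁₆ = 159
B = 74₁₆ = 116
= RGB(255, 159, 116)


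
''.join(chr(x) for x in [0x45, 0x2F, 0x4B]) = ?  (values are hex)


Codes (hex): 0x45 0x2F 0x4B
Per-code ASCII lookup:
  0x45 = 69  (range 65-90: uppercase, 69 - 65 = 4) → 'E'
  0x2F = 47  (special character) → '/'
  0x4B = 75  (range 65-90: uppercase, 75 - 65 = 10) → 'K'
= 'E/K'


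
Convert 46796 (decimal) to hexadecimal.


Divide by 16 repeatedly:
46796 ÷ 16 = 2924 remainder 12 (C)
2924 ÷ 16 = 182 remainder 12 (C)
182 ÷ 16 = 11 remainder 6 (6)
11 ÷ 16 = 0 remainder 11 (B)
Reading remainders bottom-up:
= 0xB6CC


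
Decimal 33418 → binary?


Divide by 2 repeatedly:
33418 ÷ 2 = 16709 remainder 0
16709 ÷ 2 = 8354 remainder 1
8354 ÷ 2 = 4177 remainder 0
4177 ÷ 2 = 2088 remainder 1
2088 ÷ 2 = 1044 remainder 0
1044 ÷ 2 = 522 remainder 0
522 ÷ 2 = 261 remainder 0
261 ÷ 2 = 130 remainder 1
130 ÷ 2 = 65 remainder 0
65 ÷ 2 = 32 remainder 1
32 ÷ 2 = 16 remainder 0
16 ÷ 2 = 8 remainder 0
8 ÷ 2 = 4 remainder 0
4 ÷ 2 = 2 remainder 0
2 ÷ 2 = 1 remainder 0
1 ÷ 2 = 0 remainder 1
Reading remainders bottom-up:
= 1000001010001010


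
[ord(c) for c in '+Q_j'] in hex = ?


String: '+Q_j'  (4 characters)
Per-character ASCII lookup:
  '+': special character: '+' = 43 → 0x2B
  'Q': uppercase starts at 65: 'Q' = 65 + 16 = 81 → 0x51
  '_': special character: '_' = 95 → 0x5F
  'j': lowercase starts at 97: 'j' = 97 + 9 = 106 → 0x6A
= 0x2B 0x51 0x5F 0x6A


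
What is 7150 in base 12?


Divide by 12 repeatedly:
7150 ÷ 12 = 595 remainder 10
595 ÷ 12 = 49 remainder 7
49 ÷ 12 = 4 remainder 1
4 ÷ 12 = 0 remainder 4
Reading remainders bottom-up:
= 417A


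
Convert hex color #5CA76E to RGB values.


Hex: #5CA76E
R = 5C₁₆ = 92
G = A7₁₆ = 167
B = 6E₁₆ = 110
= RGB(92, 167, 110)


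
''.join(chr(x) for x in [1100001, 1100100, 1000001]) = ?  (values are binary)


Codes (binary): 1100001 1100100 1000001
Per-code ASCII lookup:
  1100001 = 97  (range 97-122: lowercase, 97 - 97 = 0) → 'a'
  1100100 = 100  (range 97-122: lowercase, 100 - 97 = 3) → 'd'
  1000001 = 65  (range 65-90: uppercase, 65 - 65 = 0) → 'A'
= 'adA'


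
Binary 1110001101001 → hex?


Group into 4-bit nibbles: 0001110001101001
  0001 = 1
  1100 = C
  0110 = 6
  1001 = 9
= 0x1C69


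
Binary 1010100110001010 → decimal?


Positional values:
Bit 1: 1 × 2^1 = 2
Bit 3: 1 × 2^3 = 8
Bit 7: 1 × 2^7 = 128
Bit 8: 1 × 2^8 = 256
Bit 11: 1 × 2^11 = 2048
Bit 13: 1 × 2^13 = 8192
Bit 15: 1 × 2^15 = 32768
Sum = 2 + 8 + 128 + 256 + 2048 + 8192 + 32768
= 43402


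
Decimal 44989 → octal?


Divide by 8 repeatedly:
44989 ÷ 8 = 5623 remainder 5
5623 ÷ 8 = 702 remainder 7
702 ÷ 8 = 87 remainder 6
87 ÷ 8 = 10 remainder 7
10 ÷ 8 = 1 remainder 2
1 ÷ 8 = 0 remainder 1
Reading remainders bottom-up:
= 0o127675


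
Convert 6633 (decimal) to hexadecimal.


Divide by 16 repeatedly:
6633 ÷ 16 = 414 remainder 9 (9)
414 ÷ 16 = 25 remainder 14 (E)
25 ÷ 16 = 1 remainder 9 (9)
1 ÷ 16 = 0 remainder 1 (1)
Reading remainders bottom-up:
= 0x19E9


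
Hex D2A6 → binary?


Each hex digit → 4 binary bits:
  D = 1101
  2 = 0010
  A = 1010
  6 = 0110
Concatenate: 1101 0010 1010 0110
= 1101001010100110


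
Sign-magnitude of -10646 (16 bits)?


Sign bit: 1 (negative)
Magnitude: 10646 = 010100110010110
= 1010100110010110


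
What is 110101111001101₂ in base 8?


Group into 3-bit groups: 110101111001101
  110 = 6
  101 = 5
  111 = 7
  001 = 1
  101 = 5
= 0o65715


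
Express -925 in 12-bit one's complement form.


Original: 001110011101
Invert all bits:
  bit 0: 0 → 1
  bit 1: 0 → 1
  bit 2: 1 → 0
  bit 3: 1 → 0
  bit 4: 1 → 0
  bit 5: 0 → 1
  bit 6: 0 → 1
  bit 7: 1 → 0
  bit 8: 1 → 0
  bit 9: 1 → 0
  bit 10: 0 → 1
  bit 11: 1 → 0
= 110001100010


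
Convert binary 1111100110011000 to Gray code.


Binary: 1111100110011000
Gray code: G = B XOR (B >> 1)
B >> 1 = 0111110011001100
1111100110011000 XOR 0111110011001100:
  1 XOR 0 = 1
  1 XOR 1 = 0
  1 XOR 1 = 0
  1 XOR 1 = 0
  1 XOR 1 = 0
  0 XOR 1 = 1
  0 XOR 0 = 0
  1 XOR 0 = 1
  1 XOR 1 = 0
  0 XOR 1 = 1
  0 XOR 0 = 0
  1 XOR 0 = 1
  1 XOR 1 = 0
  0 XOR 1 = 1
  0 XOR 0 = 0
  0 XOR 0 = 0
= 1000010101010100


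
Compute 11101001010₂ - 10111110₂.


Align and subtract column by column (LSB to MSB, borrowing when needed):
  11101001010
- 00010111110
  -----------
  col 0: (0 - 0 borrow-in) - 0 → 0 - 0 = 0, borrow out 0
  col 1: (1 - 0 borrow-in) - 1 → 1 - 1 = 0, borrow out 0
  col 2: (0 - 0 borrow-in) - 1 → borrow from next column: (0+2) - 1 = 1, borrow out 1
  col 3: (1 - 1 borrow-in) - 1 → borrow from next column: (0+2) - 1 = 1, borrow out 1
  col 4: (0 - 1 borrow-in) - 1 → borrow from next column: (-1+2) - 1 = 0, borrow out 1
  col 5: (0 - 1 borrow-in) - 1 → borrow from next column: (-1+2) - 1 = 0, borrow out 1
  col 6: (1 - 1 borrow-in) - 0 → 0 - 0 = 0, borrow out 0
  col 7: (0 - 0 borrow-in) - 1 → borrow from next column: (0+2) - 1 = 1, borrow out 1
  col 8: (1 - 1 borrow-in) - 0 → 0 - 0 = 0, borrow out 0
  col 9: (1 - 0 borrow-in) - 0 → 1 - 0 = 1, borrow out 0
  col 10: (1 - 0 borrow-in) - 0 → 1 - 0 = 1, borrow out 0
Reading bits MSB→LSB: 11010001100
Strip leading zeros: 11010001100
= 11010001100


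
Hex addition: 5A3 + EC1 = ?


Align and add column by column (LSB to MSB, each column mod 16 with carry):
  05A3
+ 0EC1
  ----
  col 0: 3(3) + 1(1) + 0 (carry in) = 4 → 4(4), carry out 0
  col 1: A(10) + C(12) + 0 (carry in) = 22 → 6(6), carry out 1
  col 2: 5(5) + E(14) + 1 (carry in) = 20 → 4(4), carry out 1
  col 3: 0(0) + 0(0) + 1 (carry in) = 1 → 1(1), carry out 0
Reading digits MSB→LSB: 1464
Strip leading zeros: 1464
= 0x1464


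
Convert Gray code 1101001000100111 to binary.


Gray code: 1101001000100111
MSB stays the same: 1
Each subsequent bit = prev_binary XOR current_gray:
  B[1] = 1 XOR 1 = 0
  B[2] = 0 XOR 0 = 0
  B[3] = 0 XOR 1 = 1
  B[4] = 1 XOR 0 = 1
  B[5] = 1 XOR 0 = 1
  B[6] = 1 XOR 1 = 0
  B[7] = 0 XOR 0 = 0
  B[8] = 0 XOR 0 = 0
  B[9] = 0 XOR 0 = 0
  B[10] = 0 XOR 1 = 1
  B[11] = 1 XOR 0 = 1
  B[12] = 1 XOR 0 = 1
  B[13] = 1 XOR 1 = 0
  B[14] = 0 XOR 1 = 1
  B[15] = 1 XOR 1 = 0
= 1001110000111010 (39994 decimal)


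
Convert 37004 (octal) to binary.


Each octal digit → 3 binary bits:
  3 = 011
  7 = 111
  0 = 000
  0 = 000
  4 = 100
Concatenate: 011 111 000 000 100
= 011111000000100


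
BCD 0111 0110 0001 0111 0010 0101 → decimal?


Each 4-bit group → digit:
  0111 → 7
  0110 → 6
  0001 → 1
  0111 → 7
  0010 → 2
  0101 → 5
= 761725


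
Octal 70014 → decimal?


Positional values:
Position 0: 4 × 8^0 = 4
Position 1: 1 × 8^1 = 8
Position 2: 0 × 8^2 = 0
Position 3: 0 × 8^3 = 0
Position 4: 7 × 8^4 = 28672
Sum = 4 + 8 + 0 + 0 + 28672
= 28684


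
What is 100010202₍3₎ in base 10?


Positional values (base 3):
  2 × 3^0 = 2 × 1 = 2
  0 × 3^1 = 0 × 3 = 0
  2 × 3^2 = 2 × 9 = 18
  0 × 3^3 = 0 × 27 = 0
  1 × 3^4 = 1 × 81 = 81
  0 × 3^5 = 0 × 243 = 0
  0 × 3^6 = 0 × 729 = 0
  0 × 3^7 = 0 × 2187 = 0
  1 × 3^8 = 1 × 6561 = 6561
Sum = 2 + 0 + 18 + 0 + 81 + 0 + 0 + 0 + 6561
= 6662


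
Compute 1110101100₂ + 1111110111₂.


Align and add column by column (LSB to MSB, carry propagating):
  01110101100
+ 01111110111
  -----------
  col 0: 0 + 1 + 0 (carry in) = 1 → bit 1, carry out 0
  col 1: 0 + 1 + 0 (carry in) = 1 → bit 1, carry out 0
  col 2: 1 + 1 + 0 (carry in) = 2 → bit 0, carry out 1
  col 3: 1 + 0 + 1 (carry in) = 2 → bit 0, carry out 1
  col 4: 0 + 1 + 1 (carry in) = 2 → bit 0, carry out 1
  col 5: 1 + 1 + 1 (carry in) = 3 → bit 1, carry out 1
  col 6: 0 + 1 + 1 (carry in) = 2 → bit 0, carry out 1
  col 7: 1 + 1 + 1 (carry in) = 3 → bit 1, carry out 1
  col 8: 1 + 1 + 1 (carry in) = 3 → bit 1, carry out 1
  col 9: 1 + 1 + 1 (carry in) = 3 → bit 1, carry out 1
  col 10: 0 + 0 + 1 (carry in) = 1 → bit 1, carry out 0
Reading bits MSB→LSB: 11110100011
Strip leading zeros: 11110100011
= 11110100011


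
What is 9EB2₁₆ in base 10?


Positional values:
Position 0: 2 × 16^0 = 2 × 1 = 2
Position 1: B × 16^1 = 11 × 16 = 176
Position 2: E × 16^2 = 14 × 256 = 3584
Position 3: 9 × 16^3 = 9 × 4096 = 36864
Sum = 2 + 176 + 3584 + 36864
= 40626


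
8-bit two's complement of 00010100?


Original: 00010100
Step 1 - Invert all bits: 11101011
Step 2 - Add 1: 11101011 + 1
= 11101100 (represents -20)


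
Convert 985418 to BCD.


Each digit → 4-bit binary:
  9 → 1001
  8 → 1000
  5 → 0101
  4 → 0100
  1 → 0001
  8 → 1000
= 1001 1000 0101 0100 0001 1000


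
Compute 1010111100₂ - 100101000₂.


Align and subtract column by column (LSB to MSB, borrowing when needed):
  1010111100
- 0100101000
  ----------
  col 0: (0 - 0 borrow-in) - 0 → 0 - 0 = 0, borrow out 0
  col 1: (0 - 0 borrow-in) - 0 → 0 - 0 = 0, borrow out 0
  col 2: (1 - 0 borrow-in) - 0 → 1 - 0 = 1, borrow out 0
  col 3: (1 - 0 borrow-in) - 1 → 1 - 1 = 0, borrow out 0
  col 4: (1 - 0 borrow-in) - 0 → 1 - 0 = 1, borrow out 0
  col 5: (1 - 0 borrow-in) - 1 → 1 - 1 = 0, borrow out 0
  col 6: (0 - 0 borrow-in) - 0 → 0 - 0 = 0, borrow out 0
  col 7: (1 - 0 borrow-in) - 0 → 1 - 0 = 1, borrow out 0
  col 8: (0 - 0 borrow-in) - 1 → borrow from next column: (0+2) - 1 = 1, borrow out 1
  col 9: (1 - 1 borrow-in) - 0 → 0 - 0 = 0, borrow out 0
Reading bits MSB→LSB: 0110010100
Strip leading zeros: 110010100
= 110010100


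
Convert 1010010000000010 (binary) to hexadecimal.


Group into 4-bit nibbles: 1010010000000010
  1010 = A
  0100 = 4
  0000 = 0
  0010 = 2
= 0xA402


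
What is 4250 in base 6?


Divide by 6 repeatedly:
4250 ÷ 6 = 708 remainder 2
708 ÷ 6 = 118 remainder 0
118 ÷ 6 = 19 remainder 4
19 ÷ 6 = 3 remainder 1
3 ÷ 6 = 0 remainder 3
Reading remainders bottom-up:
= 31402


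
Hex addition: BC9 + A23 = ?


Align and add column by column (LSB to MSB, each column mod 16 with carry):
  0BC9
+ 0A23
  ----
  col 0: 9(9) + 3(3) + 0 (carry in) = 12 → C(12), carry out 0
  col 1: C(12) + 2(2) + 0 (carry in) = 14 → E(14), carry out 0
  col 2: B(11) + A(10) + 0 (carry in) = 21 → 5(5), carry out 1
  col 3: 0(0) + 0(0) + 1 (carry in) = 1 → 1(1), carry out 0
Reading digits MSB→LSB: 15EC
Strip leading zeros: 15EC
= 0x15EC


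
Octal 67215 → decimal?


Positional values:
Position 0: 5 × 8^0 = 5
Position 1: 1 × 8^1 = 8
Position 2: 2 × 8^2 = 128
Position 3: 7 × 8^3 = 3584
Position 4: 6 × 8^4 = 24576
Sum = 5 + 8 + 128 + 3584 + 24576
= 28301


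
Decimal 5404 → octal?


Divide by 8 repeatedly:
5404 ÷ 8 = 675 remainder 4
675 ÷ 8 = 84 remainder 3
84 ÷ 8 = 10 remainder 4
10 ÷ 8 = 1 remainder 2
1 ÷ 8 = 0 remainder 1
Reading remainders bottom-up:
= 0o12434


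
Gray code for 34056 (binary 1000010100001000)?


Binary: 1000010100001000
Gray code: G = B XOR (B >> 1)
B >> 1 = 0100001010000100
1000010100001000 XOR 0100001010000100:
  1 XOR 0 = 1
  0 XOR 1 = 1
  0 XOR 0 = 0
  0 XOR 0 = 0
  0 XOR 0 = 0
  1 XOR 0 = 1
  0 XOR 1 = 1
  1 XOR 0 = 1
  0 XOR 1 = 1
  0 XOR 0 = 0
  0 XOR 0 = 0
  0 XOR 0 = 0
  1 XOR 0 = 1
  0 XOR 1 = 1
  0 XOR 0 = 0
  0 XOR 0 = 0
= 1100011110001100


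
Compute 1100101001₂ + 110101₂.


Align and add column by column (LSB to MSB, carry propagating):
  01100101001
+ 00000110101
  -----------
  col 0: 1 + 1 + 0 (carry in) = 2 → bit 0, carry out 1
  col 1: 0 + 0 + 1 (carry in) = 1 → bit 1, carry out 0
  col 2: 0 + 1 + 0 (carry in) = 1 → bit 1, carry out 0
  col 3: 1 + 0 + 0 (carry in) = 1 → bit 1, carry out 0
  col 4: 0 + 1 + 0 (carry in) = 1 → bit 1, carry out 0
  col 5: 1 + 1 + 0 (carry in) = 2 → bit 0, carry out 1
  col 6: 0 + 0 + 1 (carry in) = 1 → bit 1, carry out 0
  col 7: 0 + 0 + 0 (carry in) = 0 → bit 0, carry out 0
  col 8: 1 + 0 + 0 (carry in) = 1 → bit 1, carry out 0
  col 9: 1 + 0 + 0 (carry in) = 1 → bit 1, carry out 0
  col 10: 0 + 0 + 0 (carry in) = 0 → bit 0, carry out 0
Reading bits MSB→LSB: 01101011110
Strip leading zeros: 1101011110
= 1101011110


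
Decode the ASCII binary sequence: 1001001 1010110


Codes (binary): 1001001 1010110
Per-code ASCII lookup:
  1001001 = 73  (range 65-90: uppercase, 73 - 65 = 8) → 'I'
  1010110 = 86  (range 65-90: uppercase, 86 - 65 = 21) → 'V'
= 'IV'


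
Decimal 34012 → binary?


Divide by 2 repeatedly:
34012 ÷ 2 = 17006 remainder 0
17006 ÷ 2 = 8503 remainder 0
8503 ÷ 2 = 4251 remainder 1
4251 ÷ 2 = 2125 remainder 1
2125 ÷ 2 = 1062 remainder 1
1062 ÷ 2 = 531 remainder 0
531 ÷ 2 = 265 remainder 1
265 ÷ 2 = 132 remainder 1
132 ÷ 2 = 66 remainder 0
66 ÷ 2 = 33 remainder 0
33 ÷ 2 = 16 remainder 1
16 ÷ 2 = 8 remainder 0
8 ÷ 2 = 4 remainder 0
4 ÷ 2 = 2 remainder 0
2 ÷ 2 = 1 remainder 0
1 ÷ 2 = 0 remainder 1
Reading remainders bottom-up:
= 1000010011011100


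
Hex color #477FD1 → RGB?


Hex: #477FD1
R = 47₁₆ = 71
G = 7F₁₆ = 127
B = D1₁₆ = 209
= RGB(71, 127, 209)


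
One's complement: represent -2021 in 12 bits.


Original: 011111100101
Invert all bits:
  bit 0: 0 → 1
  bit 1: 1 → 0
  bit 2: 1 → 0
  bit 3: 1 → 0
  bit 4: 1 → 0
  bit 5: 1 → 0
  bit 6: 1 → 0
  bit 7: 0 → 1
  bit 8: 0 → 1
  bit 9: 1 → 0
  bit 10: 0 → 1
  bit 11: 1 → 0
= 100000011010


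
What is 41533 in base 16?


Divide by 16 repeatedly:
41533 ÷ 16 = 2595 remainder 13 (D)
2595 ÷ 16 = 162 remainder 3 (3)
162 ÷ 16 = 10 remainder 2 (2)
10 ÷ 16 = 0 remainder 10 (A)
Reading remainders bottom-up:
= 0xA23D


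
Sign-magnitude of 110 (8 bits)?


Sign bit: 0 (positive)
Magnitude: 110 = 1101110
= 01101110


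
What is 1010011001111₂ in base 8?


Group into 3-bit groups: 001010011001111
  001 = 1
  010 = 2
  011 = 3
  001 = 1
  111 = 7
= 0o12317


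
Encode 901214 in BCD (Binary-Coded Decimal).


Each digit → 4-bit binary:
  9 → 1001
  0 → 0000
  1 → 0001
  2 → 0010
  1 → 0001
  4 → 0100
= 1001 0000 0001 0010 0001 0100


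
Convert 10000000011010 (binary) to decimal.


Positional values:
Bit 1: 1 × 2^1 = 2
Bit 3: 1 × 2^3 = 8
Bit 4: 1 × 2^4 = 16
Bit 13: 1 × 2^13 = 8192
Sum = 2 + 8 + 16 + 8192
= 8218


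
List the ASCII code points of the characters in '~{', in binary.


String: '~{'  (2 characters)
Per-character ASCII lookup:
  '~': special character: '~' = 126 → 1111110
  '{': special character: '{' = 123 → 1111011
= 1111110 1111011


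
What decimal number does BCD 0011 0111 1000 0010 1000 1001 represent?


Each 4-bit group → digit:
  0011 → 3
  0111 → 7
  1000 → 8
  0010 → 2
  1000 → 8
  1001 → 9
= 378289


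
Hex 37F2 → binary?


Each hex digit → 4 binary bits:
  3 = 0011
  7 = 0111
  F = 1111
  2 = 0010
Concatenate: 0011 0111 1111 0010
= 0011011111110010


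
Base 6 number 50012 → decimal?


Positional values (base 6):
  2 × 6^0 = 2 × 1 = 2
  1 × 6^1 = 1 × 6 = 6
  0 × 6^2 = 0 × 36 = 0
  0 × 6^3 = 0 × 216 = 0
  5 × 6^4 = 5 × 1296 = 6480
Sum = 2 + 6 + 0 + 0 + 6480
= 6488


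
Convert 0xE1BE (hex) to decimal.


Positional values:
Position 0: E × 16^0 = 14 × 1 = 14
Position 1: B × 16^1 = 11 × 16 = 176
Position 2: 1 × 16^2 = 1 × 256 = 256
Position 3: E × 16^3 = 14 × 4096 = 57344
Sum = 14 + 176 + 256 + 57344
= 57790


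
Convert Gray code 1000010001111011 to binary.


Gray code: 1000010001111011
MSB stays the same: 1
Each subsequent bit = prev_binary XOR current_gray:
  B[1] = 1 XOR 0 = 1
  B[2] = 1 XOR 0 = 1
  B[3] = 1 XOR 0 = 1
  B[4] = 1 XOR 0 = 1
  B[5] = 1 XOR 1 = 0
  B[6] = 0 XOR 0 = 0
  B[7] = 0 XOR 0 = 0
  B[8] = 0 XOR 0 = 0
  B[9] = 0 XOR 1 = 1
  B[10] = 1 XOR 1 = 0
  B[11] = 0 XOR 1 = 1
  B[12] = 1 XOR 1 = 0
  B[13] = 0 XOR 0 = 0
  B[14] = 0 XOR 1 = 1
  B[15] = 1 XOR 1 = 0
= 1111100001010010 (63570 decimal)


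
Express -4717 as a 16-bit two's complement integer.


Original: 0001001001101101
Step 1 - Invert all bits: 1110110110010010
Step 2 - Add 1: 1110110110010010 + 1
= 1110110110010011 (represents -4717)


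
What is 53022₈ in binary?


Each octal digit → 3 binary bits:
  5 = 101
  3 = 011
  0 = 000
  2 = 010
  2 = 010
Concatenate: 101 011 000 010 010
= 101011000010010


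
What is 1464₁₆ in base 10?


Positional values:
Position 0: 4 × 16^0 = 4 × 1 = 4
Position 1: 6 × 16^1 = 6 × 16 = 96
Position 2: 4 × 16^2 = 4 × 256 = 1024
Position 3: 1 × 16^3 = 1 × 4096 = 4096
Sum = 4 + 96 + 1024 + 4096
= 5220
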